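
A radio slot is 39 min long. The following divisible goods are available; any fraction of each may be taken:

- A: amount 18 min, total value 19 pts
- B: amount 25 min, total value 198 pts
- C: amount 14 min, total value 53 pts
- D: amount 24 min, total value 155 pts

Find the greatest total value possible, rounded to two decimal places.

288.42

Take in order of value per unit:
- B (198/25 per unit): all 25 → value 198, running total 198.00
- D (155/24 per unit): 14 of 24 → value 14×155/24 = 90.4167, running total 288.42
Total 288.42.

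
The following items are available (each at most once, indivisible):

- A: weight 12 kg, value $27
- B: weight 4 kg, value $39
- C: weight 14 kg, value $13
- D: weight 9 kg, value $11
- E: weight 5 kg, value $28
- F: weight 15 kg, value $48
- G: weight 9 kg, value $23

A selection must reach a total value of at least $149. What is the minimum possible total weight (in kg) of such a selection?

42

Subsets with value ≥ 149, sorted by total weight:
- B+D+E+F+G: weight 42, value 149
- A+B+E+F+G: weight 45, value 165
Minimum weight: 42 kg.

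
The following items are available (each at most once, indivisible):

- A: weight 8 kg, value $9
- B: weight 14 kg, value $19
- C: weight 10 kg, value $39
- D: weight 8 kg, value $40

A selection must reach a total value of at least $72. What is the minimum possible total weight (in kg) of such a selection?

Subsets with value ≥ 72, sorted by total weight:
- C+D: weight 18, value 79
- A+C+D: weight 26, value 88
Minimum weight: 18 kg.

18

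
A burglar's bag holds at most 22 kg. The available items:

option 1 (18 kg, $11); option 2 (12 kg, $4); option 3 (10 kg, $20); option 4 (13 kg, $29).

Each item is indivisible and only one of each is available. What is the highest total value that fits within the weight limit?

$29

Check high-value combinations within 22 kg:
- option 4: weight 13, value 29
- option 2+option 3: weight 12+10=22, value 4+20=24
- option 3: weight 10, value 20
- option 1: weight 18, value 11
- option 2: weight 12, value 4
Best: $29.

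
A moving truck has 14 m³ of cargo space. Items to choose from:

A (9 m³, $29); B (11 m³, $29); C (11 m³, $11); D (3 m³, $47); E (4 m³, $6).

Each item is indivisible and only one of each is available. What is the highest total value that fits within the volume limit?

This is a 0/1 knapsack; check combinations near the capacity.
- A+D: volume 9+3=12, value 29+47=76
- B+D: volume 11+3=14, value 29+47=76
- C+D: volume 11+3=14, value 11+47=58
Best: $76.

$76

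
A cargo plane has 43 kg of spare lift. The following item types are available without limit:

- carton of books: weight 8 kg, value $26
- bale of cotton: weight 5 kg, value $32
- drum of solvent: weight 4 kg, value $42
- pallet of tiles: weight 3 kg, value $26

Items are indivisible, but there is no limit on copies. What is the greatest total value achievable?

Best value-per-unit is drum of solvent at 42/4; filling with it alone gives 10×42 = 420.
Optimal mix: 10×drum of solvent + 1×pallet of tiles → weight 43, value 446.

$446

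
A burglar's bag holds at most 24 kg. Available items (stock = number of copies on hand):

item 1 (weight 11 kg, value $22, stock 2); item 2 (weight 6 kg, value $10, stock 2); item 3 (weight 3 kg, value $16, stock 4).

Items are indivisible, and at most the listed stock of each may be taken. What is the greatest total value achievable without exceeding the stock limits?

$86

Top feasible selections:
- 1×item 1 + 4×item 3: weight 23, value 86
- 2×item 2 + 4×item 3: weight 24, value 84
Best: $86.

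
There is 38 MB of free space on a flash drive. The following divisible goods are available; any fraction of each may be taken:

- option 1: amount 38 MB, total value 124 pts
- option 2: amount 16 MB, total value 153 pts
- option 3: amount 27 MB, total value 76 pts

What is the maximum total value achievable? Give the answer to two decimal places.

Take in order of value per unit:
- option 2 (153/16 per unit): all 16 → value 153, running total 153.00
- option 1 (124/38 per unit): 22 of 38 → value 22×124/38 = 71.7895, running total 224.79
Total 224.79.

224.79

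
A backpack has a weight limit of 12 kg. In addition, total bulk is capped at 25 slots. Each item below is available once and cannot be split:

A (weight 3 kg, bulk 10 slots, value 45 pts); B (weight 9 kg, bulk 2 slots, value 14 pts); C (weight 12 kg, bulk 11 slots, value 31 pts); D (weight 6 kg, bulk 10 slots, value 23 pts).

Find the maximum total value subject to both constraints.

Feasible sets respecting both limits:
- A+D: weight 9, bulk 20, value 68
- A+B: weight 12, bulk 12, value 59
- A: weight 3, bulk 10, value 45
- C: weight 12, bulk 11, value 31
Best: 68 pts.

68 pts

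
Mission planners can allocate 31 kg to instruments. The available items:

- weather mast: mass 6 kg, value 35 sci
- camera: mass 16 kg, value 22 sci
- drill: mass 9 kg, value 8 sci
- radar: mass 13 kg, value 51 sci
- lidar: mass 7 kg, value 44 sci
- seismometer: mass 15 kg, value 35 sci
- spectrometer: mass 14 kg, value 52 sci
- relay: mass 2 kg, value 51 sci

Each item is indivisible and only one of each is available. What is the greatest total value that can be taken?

182 sci

This is a 0/1 knapsack; check combinations near the capacity.
- weather mast+lidar+spectrometer+relay: mass 6+7+14+2=29, value 35+44+52+51=182
- weather mast+radar+lidar+relay: mass 6+13+7+2=28, value 35+51+44+51=181
- weather mast+lidar+seismometer+relay: mass 6+7+15+2=30, value 35+44+35+51=165
Best: 182 sci.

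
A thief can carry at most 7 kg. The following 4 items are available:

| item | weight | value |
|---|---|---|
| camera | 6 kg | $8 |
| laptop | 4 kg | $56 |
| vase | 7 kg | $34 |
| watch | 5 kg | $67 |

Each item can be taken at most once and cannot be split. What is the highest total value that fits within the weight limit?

Check high-value combinations within 7 kg:
- watch: weight 5, value 67
- laptop: weight 4, value 56
- vase: weight 7, value 34
- camera: weight 6, value 8
Best: $67.

$67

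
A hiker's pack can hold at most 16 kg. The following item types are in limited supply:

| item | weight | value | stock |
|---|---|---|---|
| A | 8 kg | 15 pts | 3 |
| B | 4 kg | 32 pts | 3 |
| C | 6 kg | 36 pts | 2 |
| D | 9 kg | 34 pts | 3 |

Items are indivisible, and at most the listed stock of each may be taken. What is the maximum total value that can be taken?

Top feasible selections:
- 1×B + 2×C: weight 16, value 104
- 2×B + 1×C: weight 14, value 100
Best: 104 pts.

104 pts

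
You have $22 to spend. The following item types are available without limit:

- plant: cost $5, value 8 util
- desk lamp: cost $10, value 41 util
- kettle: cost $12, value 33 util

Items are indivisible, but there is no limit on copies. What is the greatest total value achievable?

Best value-per-unit is desk lamp at 41/10, and filling with it alone uses cost 2×10=20. No mix of the others beats 2×41 = 82.

82 util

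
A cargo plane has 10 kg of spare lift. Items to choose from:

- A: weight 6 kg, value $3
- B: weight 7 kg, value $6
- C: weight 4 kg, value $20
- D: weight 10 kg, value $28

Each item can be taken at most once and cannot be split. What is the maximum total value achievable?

$28

This is a 0/1 knapsack; check combinations near the capacity.
- D: weight 10, value 28
- A+C: weight 6+4=10, value 3+20=23
- C: weight 4, value 20
- B: weight 7, value 6
Best: $28.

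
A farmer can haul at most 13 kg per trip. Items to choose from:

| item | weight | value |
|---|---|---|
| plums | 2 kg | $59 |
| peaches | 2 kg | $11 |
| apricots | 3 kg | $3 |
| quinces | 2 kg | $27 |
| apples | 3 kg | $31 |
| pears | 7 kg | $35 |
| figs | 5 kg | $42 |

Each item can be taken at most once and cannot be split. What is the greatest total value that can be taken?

Check high-value combinations within 13 kg:
- plums+quinces+apples+figs: weight 2+2+3+5=12, value 59+27+31+42=159
- plums+peaches+apples+figs: weight 2+2+3+5=12, value 59+11+31+42=143
- plums+peaches+quinces+figs: weight 2+2+2+5=11, value 59+11+27+42=139
- plums+apricots+apples+figs: weight 2+3+3+5=13, value 59+3+31+42=135
- plums+apples+figs: weight 2+3+5=10, value 59+31+42=132
Best: $159.

$159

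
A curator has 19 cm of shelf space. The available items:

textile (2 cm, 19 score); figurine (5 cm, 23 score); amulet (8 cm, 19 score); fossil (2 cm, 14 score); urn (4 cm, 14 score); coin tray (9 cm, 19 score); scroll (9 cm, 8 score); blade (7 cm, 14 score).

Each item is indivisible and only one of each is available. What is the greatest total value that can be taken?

Check high-value combinations within 19 cm:
- textile+figurine+amulet+fossil: length 2+5+8+2=17, value 19+23+19+14=75
- textile+figurine+fossil+coin tray: length 2+5+2+9=18, value 19+23+14+19=75
- textile+figurine+amulet+urn: length 2+5+8+4=19, value 19+23+19+14=75
- textile+figurine+fossil+urn: length 2+5+2+4=13, value 19+23+14+14=70
- textile+figurine+fossil+blade: length 2+5+2+7=16, value 19+23+14+14=70
Best: 75 score.

75 score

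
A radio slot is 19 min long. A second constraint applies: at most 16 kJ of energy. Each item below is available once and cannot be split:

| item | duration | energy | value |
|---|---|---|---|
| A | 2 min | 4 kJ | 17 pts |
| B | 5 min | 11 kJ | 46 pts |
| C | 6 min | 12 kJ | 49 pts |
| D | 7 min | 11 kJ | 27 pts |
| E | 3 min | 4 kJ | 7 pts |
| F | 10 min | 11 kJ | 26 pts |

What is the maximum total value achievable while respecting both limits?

Feasible sets respecting both limits:
- A+C: duration 8, energy 16, value 66
- A+B: duration 7, energy 15, value 63
- C+E: duration 9, energy 16, value 56
Best: 66 pts.

66 pts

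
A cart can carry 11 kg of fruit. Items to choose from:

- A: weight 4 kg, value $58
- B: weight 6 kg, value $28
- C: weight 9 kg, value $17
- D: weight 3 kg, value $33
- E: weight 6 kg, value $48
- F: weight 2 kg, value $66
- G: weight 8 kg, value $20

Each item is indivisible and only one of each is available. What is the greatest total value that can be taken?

$157

This is a 0/1 knapsack; check combinations near the capacity.
- A+D+F: weight 4+3+2=9, value 58+33+66=157
- D+E+F: weight 3+6+2=11, value 33+48+66=147
- B+D+F: weight 6+3+2=11, value 28+33+66=127
- A+F: weight 4+2=6, value 58+66=124
Best: $157.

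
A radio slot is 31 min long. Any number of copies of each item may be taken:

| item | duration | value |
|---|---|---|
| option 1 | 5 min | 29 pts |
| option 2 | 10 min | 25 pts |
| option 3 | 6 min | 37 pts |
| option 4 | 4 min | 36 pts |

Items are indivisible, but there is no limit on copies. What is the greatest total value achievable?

253 pts

Best value-per-unit is option 4 at 36/4; filling with it alone gives 7×36 = 252.
Optimal mix: 1×option 3 + 6×option 4 → duration 30, value 253.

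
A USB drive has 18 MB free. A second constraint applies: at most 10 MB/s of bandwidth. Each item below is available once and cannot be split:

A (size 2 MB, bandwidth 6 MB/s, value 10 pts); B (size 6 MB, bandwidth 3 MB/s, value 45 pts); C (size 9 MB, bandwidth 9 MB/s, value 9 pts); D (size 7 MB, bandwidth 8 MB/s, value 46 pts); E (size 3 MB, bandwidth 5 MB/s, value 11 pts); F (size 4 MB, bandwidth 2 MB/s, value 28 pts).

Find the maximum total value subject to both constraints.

84 pts

Feasible sets respecting both limits:
- B+E+F: size 13, bandwidth 10, value 84
- D+F: size 11, bandwidth 10, value 74
- B+F: size 10, bandwidth 5, value 73
- B+E: size 9, bandwidth 8, value 56
Best: 84 pts.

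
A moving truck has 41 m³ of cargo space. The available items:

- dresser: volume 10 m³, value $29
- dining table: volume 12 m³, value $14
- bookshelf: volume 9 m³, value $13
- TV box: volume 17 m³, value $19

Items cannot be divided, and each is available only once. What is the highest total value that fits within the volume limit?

Check high-value combinations within 41 m³:
- dresser+dining table+TV box: volume 10+12+17=39, value 29+14+19=62
- dresser+bookshelf+TV box: volume 10+9+17=36, value 29+13+19=61
- dresser+dining table+bookshelf: volume 10+12+9=31, value 29+14+13=56
- dresser+TV box: volume 10+17=27, value 29+19=48
Best: $62.

$62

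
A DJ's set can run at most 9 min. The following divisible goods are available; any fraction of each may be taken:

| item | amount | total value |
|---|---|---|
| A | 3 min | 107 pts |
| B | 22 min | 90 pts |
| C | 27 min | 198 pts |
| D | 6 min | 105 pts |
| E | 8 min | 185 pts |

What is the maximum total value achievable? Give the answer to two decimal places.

Take in order of value per unit:
- A (107/3 per unit): all 3 → value 107, running total 107.00
- E (185/8 per unit): 6 of 8 → value 6×185/8 = 138.7500, running total 245.75
Total 245.75.

245.75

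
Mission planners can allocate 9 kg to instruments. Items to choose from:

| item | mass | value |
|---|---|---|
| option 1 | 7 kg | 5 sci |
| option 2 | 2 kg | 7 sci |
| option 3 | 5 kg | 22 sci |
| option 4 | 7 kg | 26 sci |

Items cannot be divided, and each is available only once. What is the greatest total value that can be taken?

33 sci

Check high-value combinations within 9 kg:
- option 2+option 4: mass 2+7=9, value 7+26=33
- option 2+option 3: mass 2+5=7, value 7+22=29
- option 4: mass 7, value 26
- option 3: mass 5, value 22
Best: 33 sci.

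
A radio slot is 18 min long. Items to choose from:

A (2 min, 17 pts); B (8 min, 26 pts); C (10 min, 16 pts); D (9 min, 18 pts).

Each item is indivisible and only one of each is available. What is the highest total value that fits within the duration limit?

44 pts

Check high-value combinations within 18 min:
- B+D: duration 8+9=17, value 26+18=44
- A+B: duration 2+8=10, value 17+26=43
- B+C: duration 8+10=18, value 26+16=42
- A+D: duration 2+9=11, value 17+18=35
- A+C: duration 2+10=12, value 17+16=33
Best: 44 pts.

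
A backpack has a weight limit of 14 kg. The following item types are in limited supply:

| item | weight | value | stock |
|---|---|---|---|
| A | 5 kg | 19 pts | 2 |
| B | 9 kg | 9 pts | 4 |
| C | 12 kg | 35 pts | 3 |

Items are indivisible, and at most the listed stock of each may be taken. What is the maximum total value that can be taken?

Top feasible selections:
- 2×A: weight 10, value 38
- 1×C: weight 12, value 35
- 1×A + 1×B: weight 14, value 28
- 1×A: weight 5, value 19
Best: 38 pts.

38 pts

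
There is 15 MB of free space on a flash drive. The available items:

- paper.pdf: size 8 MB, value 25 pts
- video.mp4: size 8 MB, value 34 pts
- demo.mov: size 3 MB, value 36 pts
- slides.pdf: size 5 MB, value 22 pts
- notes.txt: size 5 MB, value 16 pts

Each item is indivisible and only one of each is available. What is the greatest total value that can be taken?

74 pts

Check high-value combinations within 15 MB:
- demo.mov+slides.pdf+notes.txt: size 3+5+5=13, value 36+22+16=74
- video.mp4+demo.mov: size 8+3=11, value 34+36=70
- paper.pdf+demo.mov: size 8+3=11, value 25+36=61
- demo.mov+slides.pdf: size 3+5=8, value 36+22=58
- video.mp4+slides.pdf: size 8+5=13, value 34+22=56
Best: 74 pts.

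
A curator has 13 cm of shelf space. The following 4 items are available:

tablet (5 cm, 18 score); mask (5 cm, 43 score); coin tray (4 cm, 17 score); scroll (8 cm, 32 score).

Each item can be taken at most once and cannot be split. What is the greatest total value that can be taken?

This is a 0/1 knapsack; check combinations near the capacity.
- mask+scroll: length 5+8=13, value 43+32=75
- tablet+mask: length 5+5=10, value 18+43=61
- mask+coin tray: length 5+4=9, value 43+17=60
- tablet+scroll: length 5+8=13, value 18+32=50
Best: 75 score.

75 score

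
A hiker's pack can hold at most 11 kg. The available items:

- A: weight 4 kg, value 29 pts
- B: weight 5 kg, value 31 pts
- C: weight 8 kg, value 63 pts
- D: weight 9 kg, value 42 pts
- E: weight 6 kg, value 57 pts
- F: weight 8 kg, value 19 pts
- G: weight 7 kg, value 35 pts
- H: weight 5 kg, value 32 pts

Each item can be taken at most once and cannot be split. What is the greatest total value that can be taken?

89 pts

Check high-value combinations within 11 kg:
- E+H: weight 6+5=11, value 57+32=89
- B+E: weight 5+6=11, value 31+57=88
- A+E: weight 4+6=10, value 29+57=86
Best: 89 pts.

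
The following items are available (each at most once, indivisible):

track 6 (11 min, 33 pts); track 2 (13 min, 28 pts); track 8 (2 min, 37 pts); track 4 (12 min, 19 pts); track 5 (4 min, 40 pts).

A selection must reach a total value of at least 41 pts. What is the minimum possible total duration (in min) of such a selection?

6

Subsets with value ≥ 41, sorted by total duration:
- track 8+track 5: duration 6, value 77
- track 6+track 8: duration 13, value 70
- track 8+track 4: duration 14, value 56
Minimum duration: 6 min.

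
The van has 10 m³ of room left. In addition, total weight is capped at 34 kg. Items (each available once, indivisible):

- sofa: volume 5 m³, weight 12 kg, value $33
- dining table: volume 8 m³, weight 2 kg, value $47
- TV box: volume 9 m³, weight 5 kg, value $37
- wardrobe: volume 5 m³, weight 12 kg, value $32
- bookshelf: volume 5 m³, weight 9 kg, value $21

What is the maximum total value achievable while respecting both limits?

Feasible sets respecting both limits:
- sofa+wardrobe: volume 10, weight 24, value 65
- sofa+bookshelf: volume 10, weight 21, value 54
- wardrobe+bookshelf: volume 10, weight 21, value 53
- dining table: volume 8, weight 2, value 47
Best: $65.

$65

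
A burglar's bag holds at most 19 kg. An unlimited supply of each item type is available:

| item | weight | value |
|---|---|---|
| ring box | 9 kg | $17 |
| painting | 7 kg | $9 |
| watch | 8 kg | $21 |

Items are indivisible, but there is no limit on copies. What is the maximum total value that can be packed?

Best value-per-unit is watch at 21/8, and filling with it alone uses weight 2×8=16. No mix of the others beats 2×21 = 42.

$42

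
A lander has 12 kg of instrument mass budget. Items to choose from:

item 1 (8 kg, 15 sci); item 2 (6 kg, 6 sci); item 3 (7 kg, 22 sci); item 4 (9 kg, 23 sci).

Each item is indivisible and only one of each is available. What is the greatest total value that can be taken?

23 sci

Check high-value combinations within 12 kg:
- item 4: mass 9, value 23
- item 3: mass 7, value 22
- item 1: mass 8, value 15
- item 2: mass 6, value 6
Best: 23 sci.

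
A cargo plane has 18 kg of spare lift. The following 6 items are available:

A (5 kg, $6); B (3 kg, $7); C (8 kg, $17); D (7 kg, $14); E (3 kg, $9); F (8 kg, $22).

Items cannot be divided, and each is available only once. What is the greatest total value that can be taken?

Check high-value combinations within 18 kg:
- D+E+F: weight 7+3+8=18, value 14+9+22=45
- B+D+F: weight 3+7+8=18, value 7+14+22=43
- C+D+E: weight 8+7+3=18, value 17+14+9=40
- C+F: weight 8+8=16, value 17+22=39
- B+E+F: weight 3+3+8=14, value 7+9+22=38
Best: $45.

$45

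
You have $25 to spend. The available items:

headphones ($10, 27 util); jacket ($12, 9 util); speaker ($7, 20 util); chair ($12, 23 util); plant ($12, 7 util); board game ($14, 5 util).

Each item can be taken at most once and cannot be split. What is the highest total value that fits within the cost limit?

Check high-value combinations within $25:
- headphones+chair: cost 10+12=22, value 27+23=50
- headphones+speaker: cost 10+7=17, value 27+20=47
- speaker+chair: cost 7+12=19, value 20+23=43
Best: 50 util.

50 util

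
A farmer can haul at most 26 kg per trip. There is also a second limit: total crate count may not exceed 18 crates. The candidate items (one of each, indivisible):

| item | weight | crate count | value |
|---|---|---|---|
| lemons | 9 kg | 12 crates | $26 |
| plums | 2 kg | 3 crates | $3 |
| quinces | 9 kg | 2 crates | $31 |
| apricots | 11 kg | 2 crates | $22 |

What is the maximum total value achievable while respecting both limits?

$60

Feasible sets respecting both limits:
- lemons+plums+quinces: weight 20, crate count 17, value 60
- lemons+quinces: weight 18, crate count 14, value 57
- plums+quinces+apricots: weight 22, crate count 7, value 56
- quinces+apricots: weight 20, crate count 4, value 53
Best: $60.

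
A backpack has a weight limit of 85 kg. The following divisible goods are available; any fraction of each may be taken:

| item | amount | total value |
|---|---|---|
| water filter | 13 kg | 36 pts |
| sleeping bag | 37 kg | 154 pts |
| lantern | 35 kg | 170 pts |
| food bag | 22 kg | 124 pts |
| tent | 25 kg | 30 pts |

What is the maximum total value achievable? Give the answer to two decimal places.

Take in order of value per unit:
- food bag (124/22 per unit): all 22 → value 124, running total 124.00
- lantern (170/35 per unit): all 35 → value 170, running total 294.00
- sleeping bag (154/37 per unit): 28 of 37 → value 28×154/37 = 116.5405, running total 410.54
Total 410.54.

410.54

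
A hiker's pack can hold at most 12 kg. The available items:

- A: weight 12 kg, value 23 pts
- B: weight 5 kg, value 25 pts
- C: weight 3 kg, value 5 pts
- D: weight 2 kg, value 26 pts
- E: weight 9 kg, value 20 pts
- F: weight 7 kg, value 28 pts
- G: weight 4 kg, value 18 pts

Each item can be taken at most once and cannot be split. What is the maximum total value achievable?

69 pts

Check high-value combinations within 12 kg:
- B+D+G: weight 5+2+4=11, value 25+26+18=69
- C+D+F: weight 3+2+7=12, value 5+26+28=59
- B+C+D: weight 5+3+2=10, value 25+5+26=56
- D+F: weight 2+7=9, value 26+28=54
- B+F: weight 5+7=12, value 25+28=53
Best: 69 pts.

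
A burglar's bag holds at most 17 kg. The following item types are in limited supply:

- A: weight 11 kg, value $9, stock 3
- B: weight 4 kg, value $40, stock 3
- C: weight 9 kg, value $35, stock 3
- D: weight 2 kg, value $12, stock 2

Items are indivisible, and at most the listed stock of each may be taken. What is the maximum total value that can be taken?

$144

Best selections within weight 17 and stock limits:
- 3×B + 2×D: weight 16, value 144
- 3×B + 1×D: weight 14, value 132
Best: $144.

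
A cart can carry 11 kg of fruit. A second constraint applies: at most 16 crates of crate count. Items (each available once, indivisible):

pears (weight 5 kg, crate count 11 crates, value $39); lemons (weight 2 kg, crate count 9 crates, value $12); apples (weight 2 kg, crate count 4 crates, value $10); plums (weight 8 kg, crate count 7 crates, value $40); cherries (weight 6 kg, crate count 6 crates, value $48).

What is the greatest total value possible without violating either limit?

Feasible sets respecting both limits:
- lemons+cherries: weight 8, crate count 15, value 60
- apples+cherries: weight 8, crate count 10, value 58
- lemons+plums: weight 10, crate count 16, value 52
Best: $60.

$60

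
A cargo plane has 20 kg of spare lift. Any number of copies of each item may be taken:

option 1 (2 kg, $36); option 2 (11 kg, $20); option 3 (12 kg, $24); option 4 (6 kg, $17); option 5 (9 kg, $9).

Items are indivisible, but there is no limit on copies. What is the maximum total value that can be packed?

Best value-per-unit is option 1 at 36/2, and filling with it alone uses weight 10×2=20. No mix of the others beats 10×36 = 360.

$360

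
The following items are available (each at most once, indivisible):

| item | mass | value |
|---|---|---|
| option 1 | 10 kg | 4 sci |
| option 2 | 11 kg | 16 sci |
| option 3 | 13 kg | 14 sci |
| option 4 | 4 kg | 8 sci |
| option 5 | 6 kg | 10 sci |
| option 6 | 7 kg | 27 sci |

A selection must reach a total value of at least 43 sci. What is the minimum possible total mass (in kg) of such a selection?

Subsets with value ≥ 43, sorted by total mass:
- option 4+option 5+option 6: mass 17, value 45
- option 2+option 6: mass 18, value 43
- option 2+option 4+option 6: mass 22, value 51
Minimum mass: 17 kg.

17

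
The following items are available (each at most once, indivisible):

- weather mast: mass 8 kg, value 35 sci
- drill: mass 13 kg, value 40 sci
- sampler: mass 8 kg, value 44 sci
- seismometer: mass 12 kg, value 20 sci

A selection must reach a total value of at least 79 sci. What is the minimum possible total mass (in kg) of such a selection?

Subsets with value ≥ 79, sorted by total mass:
- weather mast+sampler: mass 16, value 79
- drill+sampler: mass 21, value 84
- weather mast+sampler+seismometer: mass 28, value 99
Minimum mass: 16 kg.

16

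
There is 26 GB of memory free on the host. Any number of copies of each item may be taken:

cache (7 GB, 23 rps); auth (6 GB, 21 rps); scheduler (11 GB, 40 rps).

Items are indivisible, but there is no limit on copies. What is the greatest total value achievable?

Best value-per-unit is scheduler at 40/11; filling with it alone gives 2×40 = 80.
Optimal mix: 2×cache + 2×auth → memory 26, value 88.

88 rps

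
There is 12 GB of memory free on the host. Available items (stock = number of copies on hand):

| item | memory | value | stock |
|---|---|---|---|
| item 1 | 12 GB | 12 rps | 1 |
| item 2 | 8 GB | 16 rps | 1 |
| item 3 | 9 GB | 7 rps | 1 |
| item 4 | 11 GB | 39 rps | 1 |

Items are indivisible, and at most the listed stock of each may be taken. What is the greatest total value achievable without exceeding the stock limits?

Best selections within memory 12 and stock limits:
- 1×item 4: memory 11, value 39
- 1×item 2: memory 8, value 16
- 1×item 1: memory 12, value 12
- 1×item 3: memory 9, value 7
Best: 39 rps.

39 rps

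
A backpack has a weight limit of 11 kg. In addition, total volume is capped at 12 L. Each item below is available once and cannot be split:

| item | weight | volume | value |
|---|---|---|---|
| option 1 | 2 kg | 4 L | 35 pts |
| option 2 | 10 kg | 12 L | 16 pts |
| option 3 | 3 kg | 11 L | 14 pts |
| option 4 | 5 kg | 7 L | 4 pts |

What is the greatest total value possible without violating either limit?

39 pts

Feasible sets respecting both limits:
- option 1+option 4: weight 7, volume 11, value 39
- option 1: weight 2, volume 4, value 35
- option 2: weight 10, volume 12, value 16
Best: 39 pts.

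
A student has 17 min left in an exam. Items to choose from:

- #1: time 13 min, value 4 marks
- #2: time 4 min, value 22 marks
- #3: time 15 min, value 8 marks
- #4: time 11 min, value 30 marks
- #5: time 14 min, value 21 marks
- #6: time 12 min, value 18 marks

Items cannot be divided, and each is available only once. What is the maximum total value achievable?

Check high-value combinations within 17 min:
- #2+#4: time 4+11=15, value 22+30=52
- #2+#6: time 4+12=16, value 22+18=40
- #4: time 11, value 30
- #1+#2: time 13+4=17, value 4+22=26
Best: 52 marks.

52 marks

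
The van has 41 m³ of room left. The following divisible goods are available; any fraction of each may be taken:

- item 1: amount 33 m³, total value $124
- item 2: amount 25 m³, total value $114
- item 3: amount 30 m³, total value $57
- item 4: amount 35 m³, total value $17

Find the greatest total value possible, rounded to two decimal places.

174.12

Take in order of value per unit:
- item 2 (114/25 per unit): all 25 → value 114, running total 114.00
- item 1 (124/33 per unit): 16 of 33 → value 16×124/33 = 60.1212, running total 174.12
Total 174.12.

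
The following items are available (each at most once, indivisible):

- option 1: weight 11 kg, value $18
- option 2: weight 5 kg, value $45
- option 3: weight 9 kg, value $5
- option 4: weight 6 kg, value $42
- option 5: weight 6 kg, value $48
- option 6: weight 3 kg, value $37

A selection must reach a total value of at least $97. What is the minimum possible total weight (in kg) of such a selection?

Subsets with value ≥ 97, sorted by total weight:
- option 2+option 5+option 6: weight 14, value 130
- option 2+option 4+option 6: weight 14, value 124
Minimum weight: 14 kg.

14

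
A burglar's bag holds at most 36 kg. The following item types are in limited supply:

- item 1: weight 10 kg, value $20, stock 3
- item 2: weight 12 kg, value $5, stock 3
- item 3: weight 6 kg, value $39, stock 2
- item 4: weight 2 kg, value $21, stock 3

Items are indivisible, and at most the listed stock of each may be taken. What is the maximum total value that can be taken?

$161

Top feasible selections:
- 1×item 1 + 2×item 3 + 3×item 4: weight 28, value 161
- 2×item 1 + 2×item 3 + 2×item 4: weight 36, value 160
- 1×item 2 + 2×item 3 + 3×item 4: weight 30, value 146
- 2×item 1 + 1×item 3 + 3×item 4: weight 32, value 142
Best: $161.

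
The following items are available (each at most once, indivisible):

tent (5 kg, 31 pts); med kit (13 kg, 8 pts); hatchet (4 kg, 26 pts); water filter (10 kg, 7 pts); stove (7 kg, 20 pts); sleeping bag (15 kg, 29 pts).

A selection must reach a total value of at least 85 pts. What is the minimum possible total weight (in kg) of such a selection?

24

Subsets with value ≥ 85, sorted by total weight:
- tent+hatchet+sleeping bag: weight 24, value 86
- tent+med kit+hatchet+stove: weight 29, value 85
- tent+hatchet+stove+sleeping bag: weight 31, value 106
- tent+hatchet+water filter+sleeping bag: weight 34, value 93
Minimum weight: 24 kg.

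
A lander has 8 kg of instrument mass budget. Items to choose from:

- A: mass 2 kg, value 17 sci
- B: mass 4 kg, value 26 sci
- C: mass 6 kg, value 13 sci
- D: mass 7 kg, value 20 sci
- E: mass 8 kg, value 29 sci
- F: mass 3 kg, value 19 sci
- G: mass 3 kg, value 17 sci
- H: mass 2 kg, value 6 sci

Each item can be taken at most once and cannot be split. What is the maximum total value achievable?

Check high-value combinations within 8 kg:
- A+F+G: mass 2+3+3=8, value 17+19+17=53
- A+B+H: mass 2+4+2=8, value 17+26+6=49
- B+F: mass 4+3=7, value 26+19=45
- A+B: mass 2+4=6, value 17+26=43
- B+G: mass 4+3=7, value 26+17=43
Best: 53 sci.

53 sci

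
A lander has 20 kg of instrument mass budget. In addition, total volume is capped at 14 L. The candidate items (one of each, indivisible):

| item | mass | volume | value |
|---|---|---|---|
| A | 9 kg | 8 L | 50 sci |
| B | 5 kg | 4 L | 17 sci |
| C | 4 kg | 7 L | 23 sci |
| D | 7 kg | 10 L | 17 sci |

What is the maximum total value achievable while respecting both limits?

67 sci

Feasible sets respecting both limits:
- A+B: mass 14, volume 12, value 67
- A: mass 9, volume 8, value 50
- B+C: mass 9, volume 11, value 40
Best: 67 sci.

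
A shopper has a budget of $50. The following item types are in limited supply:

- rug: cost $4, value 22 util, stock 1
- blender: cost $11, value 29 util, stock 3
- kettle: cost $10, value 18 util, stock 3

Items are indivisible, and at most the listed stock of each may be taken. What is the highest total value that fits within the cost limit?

127 util

Best selections within cost 50 and stock limits:
- 1×rug + 3×blender + 1×kettle: cost 47, value 127
- 1×rug + 2×blender + 2×kettle: cost 46, value 116
- 1×rug + 3×blender: cost 37, value 109
Best: 127 util.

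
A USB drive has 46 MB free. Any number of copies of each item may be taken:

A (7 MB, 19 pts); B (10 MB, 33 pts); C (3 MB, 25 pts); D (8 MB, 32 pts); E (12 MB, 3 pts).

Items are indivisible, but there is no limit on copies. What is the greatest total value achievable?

Best value-per-unit is C at 25/3, and filling with it alone uses size 15×3=45. No mix of the others beats 15×25 = 375.

375 pts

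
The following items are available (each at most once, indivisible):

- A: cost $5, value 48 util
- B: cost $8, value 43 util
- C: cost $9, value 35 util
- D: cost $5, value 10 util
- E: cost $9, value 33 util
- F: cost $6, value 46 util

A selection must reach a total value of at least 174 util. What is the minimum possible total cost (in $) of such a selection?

Subsets with value ≥ 174, sorted by total cost:
- A+B+C+D+F: cost 33, value 182
- A+B+D+E+F: cost 33, value 180
- A+B+C+E+F: cost 37, value 205
Minimum cost: 33 $.

33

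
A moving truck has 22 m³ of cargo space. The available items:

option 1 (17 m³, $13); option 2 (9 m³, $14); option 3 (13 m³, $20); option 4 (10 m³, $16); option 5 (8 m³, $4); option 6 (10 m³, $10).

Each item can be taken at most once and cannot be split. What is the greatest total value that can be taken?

Check high-value combinations within 22 m³:
- option 2+option 3: volume 9+13=22, value 14+20=34
- option 2+option 4: volume 9+10=19, value 14+16=30
- option 4+option 6: volume 10+10=20, value 16+10=26
Best: $34.

$34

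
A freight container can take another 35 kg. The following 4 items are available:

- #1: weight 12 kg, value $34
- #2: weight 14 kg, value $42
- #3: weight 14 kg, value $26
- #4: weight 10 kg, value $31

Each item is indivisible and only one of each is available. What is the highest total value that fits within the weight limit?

Check high-value combinations within 35 kg:
- #1+#2: weight 12+14=26, value 34+42=76
- #2+#4: weight 14+10=24, value 42+31=73
- #2+#3: weight 14+14=28, value 42+26=68
- #1+#4: weight 12+10=22, value 34+31=65
- #1+#3: weight 12+14=26, value 34+26=60
Best: $76.

$76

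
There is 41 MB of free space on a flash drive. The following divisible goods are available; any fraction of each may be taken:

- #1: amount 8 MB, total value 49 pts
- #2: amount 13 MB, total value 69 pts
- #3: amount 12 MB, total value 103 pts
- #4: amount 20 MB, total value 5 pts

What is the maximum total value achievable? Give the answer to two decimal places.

Take in order of value per unit:
- #3 (103/12 per unit): all 12 → value 103, running total 103.00
- #1 (49/8 per unit): all 8 → value 49, running total 152.00
- #2 (69/13 per unit): all 13 → value 69, running total 221.00
- #4 (5/20 per unit): 8 of 20 → value 8×5/20 = 2.0000, running total 223.00
Total 223.00.

223.00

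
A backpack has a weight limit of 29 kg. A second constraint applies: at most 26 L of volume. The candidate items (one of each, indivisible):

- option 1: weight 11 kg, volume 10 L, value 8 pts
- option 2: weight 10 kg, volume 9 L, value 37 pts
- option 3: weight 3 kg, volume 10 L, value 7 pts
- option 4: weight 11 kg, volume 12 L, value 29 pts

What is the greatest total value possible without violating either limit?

Feasible sets respecting both limits:
- option 2+option 4: weight 21, volume 21, value 66
- option 1+option 2: weight 21, volume 19, value 45
- option 2+option 3: weight 13, volume 19, value 44
Best: 66 pts.

66 pts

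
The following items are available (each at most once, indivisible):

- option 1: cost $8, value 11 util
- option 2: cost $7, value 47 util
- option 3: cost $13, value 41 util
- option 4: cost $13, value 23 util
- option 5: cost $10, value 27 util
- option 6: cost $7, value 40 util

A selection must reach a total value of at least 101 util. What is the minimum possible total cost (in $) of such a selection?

24

Subsets with value ≥ 101, sorted by total cost:
- option 2+option 5+option 6: cost 24, value 114
- option 2+option 3+option 6: cost 27, value 128
- option 2+option 4+option 6: cost 27, value 110
- option 2+option 3+option 5: cost 30, value 115
Minimum cost: 24 $.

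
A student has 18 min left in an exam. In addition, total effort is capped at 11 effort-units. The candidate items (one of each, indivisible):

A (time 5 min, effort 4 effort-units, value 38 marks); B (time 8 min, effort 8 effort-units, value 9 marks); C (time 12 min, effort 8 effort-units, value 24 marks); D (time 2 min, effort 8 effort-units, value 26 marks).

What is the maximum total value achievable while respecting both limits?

Feasible sets respecting both limits:
- A: time 5, effort 4, value 38
- D: time 2, effort 8, value 26
- C: time 12, effort 8, value 24
- B: time 8, effort 8, value 9
Best: 38 marks.

38 marks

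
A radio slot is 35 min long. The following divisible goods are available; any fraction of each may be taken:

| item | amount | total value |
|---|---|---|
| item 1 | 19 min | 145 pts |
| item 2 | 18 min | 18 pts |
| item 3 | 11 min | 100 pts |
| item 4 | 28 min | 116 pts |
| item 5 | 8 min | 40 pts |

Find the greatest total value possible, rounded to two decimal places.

270.00

Take in order of value per unit:
- item 3 (100/11 per unit): all 11 → value 100, running total 100.00
- item 1 (145/19 per unit): all 19 → value 145, running total 245.00
- item 5 (40/8 per unit): 5 of 8 → value 5×40/8 = 25.0000, running total 270.00
Total 270.00.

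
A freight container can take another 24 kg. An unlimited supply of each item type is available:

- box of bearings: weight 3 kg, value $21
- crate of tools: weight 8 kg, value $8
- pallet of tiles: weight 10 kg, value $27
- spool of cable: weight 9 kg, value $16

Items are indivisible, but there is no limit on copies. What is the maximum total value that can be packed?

Best value-per-unit is box of bearings at 21/3, and filling with it alone uses weight 8×3=24. No mix of the others beats 8×21 = 168.

$168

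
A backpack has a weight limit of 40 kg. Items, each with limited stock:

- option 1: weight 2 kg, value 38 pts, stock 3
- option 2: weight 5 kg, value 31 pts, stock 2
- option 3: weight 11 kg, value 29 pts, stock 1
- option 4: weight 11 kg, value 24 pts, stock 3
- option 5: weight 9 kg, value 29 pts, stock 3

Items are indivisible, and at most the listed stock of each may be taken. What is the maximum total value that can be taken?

234 pts

Top feasible selections:
- 3×option 1 + 2×option 2 + 2×option 5: weight 34, value 234
- 3×option 1 + 2×option 2 + 1×option 3 + 1×option 5: weight 36, value 234
- 3×option 1 + 1×option 2 + 3×option 5: weight 38, value 232
Best: 234 pts.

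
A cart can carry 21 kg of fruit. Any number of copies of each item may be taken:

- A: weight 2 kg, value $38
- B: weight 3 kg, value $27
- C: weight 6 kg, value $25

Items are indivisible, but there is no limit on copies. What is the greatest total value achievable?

Best value-per-unit is A at 38/2, and filling with it alone uses weight 10×2=20. No mix of the others beats 10×38 = 380.

$380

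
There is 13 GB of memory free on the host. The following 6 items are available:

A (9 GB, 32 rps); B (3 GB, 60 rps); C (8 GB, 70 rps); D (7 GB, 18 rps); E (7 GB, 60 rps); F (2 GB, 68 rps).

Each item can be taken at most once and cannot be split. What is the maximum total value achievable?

198 rps

Check high-value combinations within 13 GB:
- B+C+F: memory 3+8+2=13, value 60+70+68=198
- B+E+F: memory 3+7+2=12, value 60+60+68=188
- B+D+F: memory 3+7+2=12, value 60+18+68=146
- C+F: memory 8+2=10, value 70+68=138
- B+C: memory 3+8=11, value 60+70=130
Best: 198 rps.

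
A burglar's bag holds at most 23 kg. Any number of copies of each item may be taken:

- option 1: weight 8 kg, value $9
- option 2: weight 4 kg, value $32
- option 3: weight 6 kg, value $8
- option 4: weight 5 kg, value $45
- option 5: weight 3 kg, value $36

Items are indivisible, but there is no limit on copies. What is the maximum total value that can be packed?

Best value-per-unit is option 5 at 36/3; filling with it alone gives 7×36 = 252.
Optimal mix: 1×option 4 + 6×option 5 → weight 23, value 261.

$261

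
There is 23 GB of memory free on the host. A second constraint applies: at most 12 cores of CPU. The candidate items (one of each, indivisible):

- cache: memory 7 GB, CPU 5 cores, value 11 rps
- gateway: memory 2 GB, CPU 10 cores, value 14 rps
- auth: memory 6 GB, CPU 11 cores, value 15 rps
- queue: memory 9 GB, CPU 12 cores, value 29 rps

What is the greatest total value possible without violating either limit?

Feasible sets respecting both limits:
- queue: memory 9, CPU 12, value 29
- auth: memory 6, CPU 11, value 15
- gateway: memory 2, CPU 10, value 14
- cache: memory 7, CPU 5, value 11
Best: 29 rps.

29 rps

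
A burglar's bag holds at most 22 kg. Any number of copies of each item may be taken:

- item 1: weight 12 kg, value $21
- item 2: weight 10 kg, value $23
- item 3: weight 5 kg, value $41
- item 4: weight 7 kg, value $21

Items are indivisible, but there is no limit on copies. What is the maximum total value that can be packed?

$164

Best value-per-unit is item 3 at 41/5, and filling with it alone uses weight 4×5=20. No mix of the others beats 4×41 = 164.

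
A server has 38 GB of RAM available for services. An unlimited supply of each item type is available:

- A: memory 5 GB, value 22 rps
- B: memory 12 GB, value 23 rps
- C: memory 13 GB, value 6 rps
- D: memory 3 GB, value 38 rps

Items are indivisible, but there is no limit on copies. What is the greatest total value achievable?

Best value-per-unit is D at 38/3, and filling with it alone uses memory 12×3=36. No mix of the others beats 12×38 = 456.

456 rps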